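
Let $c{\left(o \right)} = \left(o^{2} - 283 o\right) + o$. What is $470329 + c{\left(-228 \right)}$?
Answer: $586609$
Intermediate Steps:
$c{\left(o \right)} = o^{2} - 282 o$
$470329 + c{\left(-228 \right)} = 470329 - 228 \left(-282 - 228\right) = 470329 - -116280 = 470329 + 116280 = 586609$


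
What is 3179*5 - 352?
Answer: 15543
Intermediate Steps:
3179*5 - 352 = 15895 - 352 = 15543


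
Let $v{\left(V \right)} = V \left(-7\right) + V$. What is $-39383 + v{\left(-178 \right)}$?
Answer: $-38315$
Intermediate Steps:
$v{\left(V \right)} = - 6 V$ ($v{\left(V \right)} = - 7 V + V = - 6 V$)
$-39383 + v{\left(-178 \right)} = -39383 - -1068 = -39383 + 1068 = -38315$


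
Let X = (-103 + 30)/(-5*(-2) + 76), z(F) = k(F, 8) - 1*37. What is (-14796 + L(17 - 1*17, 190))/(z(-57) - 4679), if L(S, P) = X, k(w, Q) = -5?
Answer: 1272529/406006 ≈ 3.1343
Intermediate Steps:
z(F) = -42 (z(F) = -5 - 1*37 = -5 - 37 = -42)
X = -73/86 (X = -73/(10 + 76) = -73/86 ≈ -0.84884)
L(S, P) = -73/86
(-14796 + L(17 - 1*17, 190))/(z(-57) - 4679) = (-14796 - 73/86)/(-42 - 4679) = -1272529/86/(-4721) = -1272529/86*(-1/4721) = 1272529/406006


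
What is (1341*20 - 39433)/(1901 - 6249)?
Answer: 12613/4348 ≈ 2.9009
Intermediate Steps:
(1341*20 - 39433)/(1901 - 6249) = (26820 - 39433)/(-4348) = -12613*(-1/4348) = 12613/4348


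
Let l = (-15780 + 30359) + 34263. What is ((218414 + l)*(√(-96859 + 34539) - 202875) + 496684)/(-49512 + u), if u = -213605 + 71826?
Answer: 54219064316/191291 - 1069024*I*√3895/191291 ≈ 2.8344e+5 - 348.78*I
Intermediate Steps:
u = -141779
l = 48842 (l = 14579 + 34263 = 48842)
((218414 + l)*(√(-96859 + 34539) - 202875) + 496684)/(-49512 + u) = ((218414 + 48842)*(√(-96859 + 34539) - 202875) + 496684)/(-49512 - 141779) = (267256*(√(-62320) - 202875) + 496684)/(-191291) = (267256*(4*I*√3895 - 202875) + 496684)*(-1/191291) = (267256*(-202875 + 4*I*√3895) + 496684)*(-1/191291) = ((-54219561000 + 1069024*I*√3895) + 496684)*(-1/191291) = (-54219064316 + 1069024*I*√3895)*(-1/191291) = 54219064316/191291 - 1069024*I*√3895/191291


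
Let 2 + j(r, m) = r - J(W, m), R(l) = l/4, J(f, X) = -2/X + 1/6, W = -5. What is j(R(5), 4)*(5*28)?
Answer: -175/3 ≈ -58.333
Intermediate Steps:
J(f, X) = ⅙ - 2/X (J(f, X) = -2/X + 1*(⅙) = -2/X + ⅙ = ⅙ - 2/X)
R(l) = l/4 (R(l) = l*(¼) = l/4)
j(r, m) = -2 + r - (-12 + m)/(6*m) (j(r, m) = -2 + (r - (-12 + m)/(6*m)) = -2 + r - (-12 + m)/(6*m))
j(R(5), 4)*(5*28) = (-13/6 + (¼)*5 + 2/4)*(5*28) = (-13/6 + 5/4 + 2*(¼))*140 = (-13/6 + 5/4 + ½)*140 = -5/12*140 = -175/3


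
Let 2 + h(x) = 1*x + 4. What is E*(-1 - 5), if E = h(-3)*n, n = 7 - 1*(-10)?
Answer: 102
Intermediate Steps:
n = 17 (n = 7 + 10 = 17)
h(x) = 2 + x (h(x) = -2 + (1*x + 4) = -2 + (x + 4) = -2 + (4 + x) = 2 + x)
E = -17 (E = (2 - 3)*17 = -1*17 = -17)
E*(-1 - 5) = -17*(-1 - 5) = -17*(-6) = 102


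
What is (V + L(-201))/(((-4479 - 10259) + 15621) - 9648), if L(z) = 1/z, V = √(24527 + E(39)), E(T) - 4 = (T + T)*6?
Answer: 1/1761765 - √24999/8765 ≈ -0.018038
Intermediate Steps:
E(T) = 4 + 12*T (E(T) = 4 + (T + T)*6 = 4 + (2*T)*6 = 4 + 12*T)
V = √24999 (V = √(24527 + (4 + 12*39)) = √(24527 + (4 + 468)) = √(24527 + 472) = √24999 ≈ 158.11)
(V + L(-201))/(((-4479 - 10259) + 15621) - 9648) = (√24999 + 1/(-201))/(((-4479 - 10259) + 15621) - 9648) = (√24999 - 1/201)/((-14738 + 15621) - 9648) = (-1/201 + √24999)/(883 - 9648) = (-1/201 + √24999)/(-8765) = (-1/201 + √24999)*(-1/8765) = 1/1761765 - √24999/8765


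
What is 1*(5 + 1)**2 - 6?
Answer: 30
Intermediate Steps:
1*(5 + 1)**2 - 6 = 1*6**2 - 6 = 1*36 - 6 = 36 - 6 = 30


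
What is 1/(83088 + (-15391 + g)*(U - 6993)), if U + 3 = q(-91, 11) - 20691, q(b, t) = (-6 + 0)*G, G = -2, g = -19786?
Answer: 1/973606563 ≈ 1.0271e-9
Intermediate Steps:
q(b, t) = 12 (q(b, t) = (-6 + 0)*(-2) = -6*(-2) = 12)
U = -20682 (U = -3 + (12 - 20691) = -3 - 20679 = -20682)
1/(83088 + (-15391 + g)*(U - 6993)) = 1/(83088 + (-15391 - 19786)*(-20682 - 6993)) = 1/(83088 - 35177*(-27675)) = 1/(83088 + 973523475) = 1/973606563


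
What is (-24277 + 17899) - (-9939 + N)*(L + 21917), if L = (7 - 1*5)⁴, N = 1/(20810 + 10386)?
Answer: 6800282156031/31196 ≈ 2.1799e+8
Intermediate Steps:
N = 1/31196 ≈ 3.2055e-5
L = 16 (L = (7 - 5)⁴ = 2⁴ = 16)
(-24277 + 17899) - (-9939 + N)*(L + 21917) = (-24277 + 17899) - (-9939 + 1/31196)*(16 + 21917) = -6378 - (-310057043)*21933/31196 = -6378 - 1*(-6800481124119/31196) = -6378 + 6800481124119/31196 = 6800282156031/31196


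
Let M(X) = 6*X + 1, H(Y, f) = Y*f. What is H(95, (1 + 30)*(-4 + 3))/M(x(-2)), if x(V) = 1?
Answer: -2945/7 ≈ -420.71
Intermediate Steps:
M(X) = 1 + 6*X
H(95, (1 + 30)*(-4 + 3))/M(x(-2)) = (95*((1 + 30)*(-4 + 3)))/(1 + 6*1) = (95*(31*(-1)))/(1 + 6) = (95*(-31))/7 = -2945*1/7 = -2945/7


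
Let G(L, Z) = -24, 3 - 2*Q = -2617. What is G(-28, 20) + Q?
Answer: 1286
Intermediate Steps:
Q = 1310 (Q = 3/2 - ½*(-2617) = 3/2 + 2617/2 = 1310)
G(-28, 20) + Q = -24 + 1310 = 1286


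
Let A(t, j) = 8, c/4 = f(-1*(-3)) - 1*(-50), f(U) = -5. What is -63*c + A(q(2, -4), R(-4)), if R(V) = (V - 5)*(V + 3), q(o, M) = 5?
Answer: -11332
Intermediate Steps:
R(V) = (-5 + V)*(3 + V)
c = 180 (c = 4*(-5 - 1*(-50)) = 4*(-5 + 50) = 4*45 = 180)
-63*c + A(q(2, -4), R(-4)) = -63*180 + 8 = -11340 + 8 = -11332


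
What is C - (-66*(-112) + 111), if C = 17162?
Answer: 9659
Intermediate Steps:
C - (-66*(-112) + 111) = 17162 - (-66*(-112) + 111) = 17162 - (7392 + 111) = 17162 - 1*7503 = 17162 - 7503 = 9659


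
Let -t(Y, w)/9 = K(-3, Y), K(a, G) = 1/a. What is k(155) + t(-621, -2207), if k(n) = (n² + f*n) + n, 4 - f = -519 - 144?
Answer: 127568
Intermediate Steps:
f = 667 (f = 4 - (-519 - 144) = 4 - 1*(-663) = 4 + 663 = 667)
t(Y, w) = 3 (t(Y, w) = -9/(-3) = -9*(-⅓) = 3)
k(n) = n² + 668*n (k(n) = (n² + 667*n) + n = n² + 668*n)
k(155) + t(-621, -2207) = 155*(668 + 155) + 3 = 155*823 + 3 = 127565 + 3 = 127568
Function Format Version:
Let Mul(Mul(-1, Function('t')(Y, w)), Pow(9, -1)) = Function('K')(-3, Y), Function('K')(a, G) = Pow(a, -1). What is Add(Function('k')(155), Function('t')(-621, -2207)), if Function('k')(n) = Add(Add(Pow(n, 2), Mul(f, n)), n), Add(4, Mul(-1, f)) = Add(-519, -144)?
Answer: 127568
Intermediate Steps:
f = 667 (f = Add(4, Mul(-1, Add(-519, -144))) = Add(4, Mul(-1, -663)) = Add(4, 663) = 667)
Function('t')(Y, w) = 3 (Function('t')(Y, w) = Mul(-9, Pow(-3, -1)) = Mul(-9, Rational(-1, 3)) = 3)
Function('k')(n) = Add(Pow(n, 2), Mul(668, n)) (Function('k')(n) = Add(Add(Pow(n, 2), Mul(667, n)), n) = Add(Pow(n, 2), Mul(668, n)))
Add(Function('k')(155), Function('t')(-621, -2207)) = Add(Mul(155, Add(668, 155)), 3) = Add(Mul(155, 823), 3) = Add(127565, 3) = 127568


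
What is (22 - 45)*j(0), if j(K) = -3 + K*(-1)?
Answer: 69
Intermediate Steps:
j(K) = -3 - K
(22 - 45)*j(0) = (22 - 45)*(-3 - 1*0) = -23*(-3 + 0) = -23*(-3) = 69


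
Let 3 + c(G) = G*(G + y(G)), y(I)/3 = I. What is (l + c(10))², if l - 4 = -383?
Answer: 324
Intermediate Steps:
l = -379 (l = 4 - 383 = -379)
y(I) = 3*I
c(G) = -3 + 4*G² (c(G) = -3 + G*(G + 3*G) = -3 + G*(4*G) = -3 + 4*G²)
(l + c(10))² = (-379 + (-3 + 4*10²))² = (-379 + (-3 + 4*100))² = (-379 + (-3 + 400))² = (-379 + 397)² = 18² = 324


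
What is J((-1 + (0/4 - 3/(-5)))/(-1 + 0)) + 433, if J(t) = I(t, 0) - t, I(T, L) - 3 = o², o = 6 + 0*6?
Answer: 2358/5 ≈ 471.60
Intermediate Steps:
o = 6 (o = 6 + 0 = 6)
I(T, L) = 39 (I(T, L) = 3 + 6² = 3 + 36 = 39)
J(t) = 39 - t
J((-1 + (0/4 - 3/(-5)))/(-1 + 0)) + 433 = (39 - (-1 + (0/4 - 3/(-5)))/(-1 + 0)) + 433 = (39 - (-1 + (0*(¼) - 3*(-⅕)))/(-1)) + 433 = (39 - (-1 + (0 + ⅗))*(-1)) + 433 = (39 - (-1 + ⅗)*(-1)) + 433 = (39 - (-2)*(-1)/5) + 433 = (39 - 1*⅖) + 433 = (39 - ⅖) + 433 = 193/5 + 433 = 2358/5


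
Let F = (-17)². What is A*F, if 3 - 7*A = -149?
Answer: 43928/7 ≈ 6275.4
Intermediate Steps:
A = 152/7 (A = 3/7 - ⅐*(-149) = 3/7 + 149/7 = 152/7 ≈ 21.714)
F = 289
A*F = (152/7)*289 = 43928/7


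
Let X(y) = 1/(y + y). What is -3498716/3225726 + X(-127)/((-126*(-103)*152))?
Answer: -13913078040385/12827499429024 ≈ -1.0846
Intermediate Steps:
X(y) = 1/(2*y)
-3498716/3225726 + X(-127)/((-126*(-103)*152)) = -3498716/3225726 + ((1/2)/(-127))/((-126*(-103)*152)) = -3498716*1/3225726 + ((1/2)*(-1/127))/((12978*152)) = -1749358/1612863 - 1/254/1972656 = -1749358/1612863 - 1/254*1/1972656 = -1749358/1612863 - 1/501054624 = -13913078040385/12827499429024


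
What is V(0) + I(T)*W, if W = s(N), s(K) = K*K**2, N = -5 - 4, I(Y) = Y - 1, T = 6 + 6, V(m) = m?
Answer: -8019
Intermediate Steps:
T = 12
I(Y) = -1 + Y
N = -9
s(K) = K**3
W = -729 (W = (-9)**3 = -729)
V(0) + I(T)*W = 0 + (-1 + 12)*(-729) = 0 + 11*(-729) = 0 - 8019 = -8019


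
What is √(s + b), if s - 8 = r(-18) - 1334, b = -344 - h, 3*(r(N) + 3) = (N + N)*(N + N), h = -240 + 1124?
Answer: 5*I*√85 ≈ 46.098*I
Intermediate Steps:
h = 884
r(N) = -3 + 4*N²/3 (r(N) = -3 + ((N + N)*(N + N))/3 = -3 + ((2*N)*(2*N))/3 = -3 + (4*N²)/3 = -3 + 4*N²/3)
b = -1228 (b = -344 - 1*884 = -344 - 884 = -1228)
s = -897 (s = 8 + ((-3 + (4/3)*(-18)²) - 1334) = 8 + ((-3 + (4/3)*324) - 1334) = 8 + ((-3 + 432) - 1334) = 8 + (429 - 1334) = 8 - 905 = -897)
√(s + b) = √(-897 - 1228) = √(-2125) = 5*I*√85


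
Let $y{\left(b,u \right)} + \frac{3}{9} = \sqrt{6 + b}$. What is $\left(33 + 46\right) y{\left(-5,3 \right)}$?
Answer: $\frac{158}{3} \approx 52.667$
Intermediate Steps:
$y{\left(b,u \right)} = - \frac{1}{3} + \sqrt{6 + b}$
$\left(33 + 46\right) y{\left(-5,3 \right)} = \left(33 + 46\right) \left(- \frac{1}{3} + \sqrt{6 - 5}\right) = 79 \left(- \frac{1}{3} + \sqrt{1}\right) = 79 \left(- \frac{1}{3} + 1\right) = 79 \cdot \frac{2}{3} = \frac{158}{3}$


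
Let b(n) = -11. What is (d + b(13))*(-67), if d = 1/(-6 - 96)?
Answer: 75241/102 ≈ 737.66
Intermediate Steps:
d = -1/102 (d = 1/(-102) = -1/102 ≈ -0.0098039)
(d + b(13))*(-67) = (-1/102 - 11)*(-67) = -1123/102*(-67) = 75241/102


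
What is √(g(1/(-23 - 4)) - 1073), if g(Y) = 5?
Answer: 2*I*√267 ≈ 32.68*I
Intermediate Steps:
√(g(1/(-23 - 4)) - 1073) = √(5 - 1073) = √(-1068) = 2*I*√267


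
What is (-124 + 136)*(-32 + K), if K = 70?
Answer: 456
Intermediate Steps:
(-124 + 136)*(-32 + K) = (-124 + 136)*(-32 + 70) = 12*38 = 456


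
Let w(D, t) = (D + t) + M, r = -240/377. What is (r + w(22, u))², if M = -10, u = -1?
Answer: 15264649/142129 ≈ 107.40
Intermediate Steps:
r = -240/377 (r = -240*1/377 = -240/377 ≈ -0.63660)
w(D, t) = -10 + D + t (w(D, t) = (D + t) - 10 = -10 + D + t)
(r + w(22, u))² = (-240/377 + (-10 + 22 - 1))² = (-240/377 + 11)² = (3907/377)² = 15264649/142129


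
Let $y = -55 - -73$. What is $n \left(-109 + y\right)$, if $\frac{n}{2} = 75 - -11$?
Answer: $-15652$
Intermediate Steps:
$n = 172$ ($n = 2 \left(75 - -11\right) = 2 \left(75 + 11\right) = 2 \cdot 86 = 172$)
$y = 18$ ($y = -55 + 73 = 18$)
$n \left(-109 + y\right) = 172 \left(-109 + 18\right) = 172 \left(-91\right) = -15652$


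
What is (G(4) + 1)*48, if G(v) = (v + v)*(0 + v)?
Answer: 1584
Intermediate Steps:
G(v) = 2*v**2 (G(v) = (2*v)*v = 2*v**2)
(G(4) + 1)*48 = (2*4**2 + 1)*48 = (2*16 + 1)*48 = (32 + 1)*48 = 33*48 = 1584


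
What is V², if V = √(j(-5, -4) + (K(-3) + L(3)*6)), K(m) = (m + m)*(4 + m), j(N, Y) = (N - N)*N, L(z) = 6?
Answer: 30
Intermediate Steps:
j(N, Y) = 0 (j(N, Y) = 0*N = 0)
K(m) = 2*m*(4 + m) (K(m) = (2*m)*(4 + m) = 2*m*(4 + m))
V = √30 (V = √(0 + (2*(-3)*(4 - 3) + 6*6)) = √(0 + (2*(-3)*1 + 36)) = √(0 + (-6 + 36)) = √(0 + 30) = √30 ≈ 5.4772)
V² = (√30)² = 30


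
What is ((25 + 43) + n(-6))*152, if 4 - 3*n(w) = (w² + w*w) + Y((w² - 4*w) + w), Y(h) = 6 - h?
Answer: 27968/3 ≈ 9322.7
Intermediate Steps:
n(w) = -⅔ - w - w²/3 (n(w) = 4/3 - ((w² + w*w) + (6 - ((w² - 4*w) + w)))/3 = 4/3 - ((w² + w²) + (6 - (w² - 3*w)))/3 = 4/3 - (2*w² + (6 + (-w² + 3*w)))/3 = 4/3 - (2*w² + (6 - w² + 3*w))/3 = 4/3 - (6 + w² + 3*w)/3 = 4/3 + (-2 - w - w²/3) = -⅔ - w - w²/3)
((25 + 43) + n(-6))*152 = ((25 + 43) + (-⅔ - 1*(-6) - ⅓*(-6)²))*152 = (68 + (-⅔ + 6 - ⅓*36))*152 = (68 + (-⅔ + 6 - 12))*152 = (68 - 20/3)*152 = (184/3)*152 = 27968/3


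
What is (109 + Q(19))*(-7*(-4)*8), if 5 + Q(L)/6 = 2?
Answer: 20384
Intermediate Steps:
Q(L) = -18 (Q(L) = -30 + 6*2 = -30 + 12 = -18)
(109 + Q(19))*(-7*(-4)*8) = (109 - 18)*(-7*(-4)*8) = 91*(28*8) = 91*224 = 20384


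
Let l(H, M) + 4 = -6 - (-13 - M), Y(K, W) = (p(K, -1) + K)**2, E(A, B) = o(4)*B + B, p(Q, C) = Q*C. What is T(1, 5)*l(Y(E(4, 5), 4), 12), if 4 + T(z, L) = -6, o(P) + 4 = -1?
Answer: -150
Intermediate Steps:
p(Q, C) = C*Q
o(P) = -5 (o(P) = -4 - 1 = -5)
T(z, L) = -10 (T(z, L) = -4 - 6 = -10)
E(A, B) = -4*B (E(A, B) = -5*B + B = -4*B)
Y(K, W) = 0 (Y(K, W) = (-K + K)**2 = 0**2 = 0)
l(H, M) = 3 + M (l(H, M) = -4 + (-6 - (-13 - M)) = -4 + (-6 + (13 + M)) = -4 + (7 + M) = 3 + M)
T(1, 5)*l(Y(E(4, 5), 4), 12) = -10*(3 + 12) = -10*15 = -150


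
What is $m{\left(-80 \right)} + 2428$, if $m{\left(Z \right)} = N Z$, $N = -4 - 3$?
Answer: $2988$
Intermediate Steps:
$N = -7$ ($N = -4 - 3 = -7$)
$m{\left(Z \right)} = - 7 Z$
$m{\left(-80 \right)} + 2428 = \left(-7\right) \left(-80\right) + 2428 = 560 + 2428 = 2988$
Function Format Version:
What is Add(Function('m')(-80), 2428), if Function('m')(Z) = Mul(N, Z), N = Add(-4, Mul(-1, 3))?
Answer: 2988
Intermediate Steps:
N = -7 (N = Add(-4, -3) = -7)
Function('m')(Z) = Mul(-7, Z)
Add(Function('m')(-80), 2428) = Add(Mul(-7, -80), 2428) = Add(560, 2428) = 2988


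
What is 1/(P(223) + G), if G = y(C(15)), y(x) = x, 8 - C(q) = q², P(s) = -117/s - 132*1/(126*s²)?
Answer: -1044309/227162986 ≈ -0.0045972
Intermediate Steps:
P(s) = -117/s - 22/(21*s²)
C(q) = 8 - q²
G = -217 (G = 8 - 1*15² = 8 - 1*225 = 8 - 225 = -217)
1/(P(223) + G) = 1/((1/21)*(-22 - 2457*223)/223² - 217) = 1/((1/21)*(1/49729)*(-22 - 547911) - 217) = 1/((1/21)*(1/49729)*(-547933) - 217) = 1/(-547933/1044309 - 217) = 1/(-227162986/1044309) = -1044309/227162986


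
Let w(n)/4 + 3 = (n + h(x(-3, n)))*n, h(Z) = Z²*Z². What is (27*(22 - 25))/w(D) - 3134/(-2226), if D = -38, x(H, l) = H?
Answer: 10350869/7287924 ≈ 1.4203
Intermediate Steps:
h(Z) = Z⁴
w(n) = -12 + 4*n*(81 + n) (w(n) = -12 + 4*((n + (-3)⁴)*n) = -12 + 4*((n + 81)*n) = -12 + 4*((81 + n)*n) = -12 + 4*(n*(81 + n)) = -12 + 4*n*(81 + n))
(27*(22 - 25))/w(D) - 3134/(-2226) = (27*(22 - 25))/(-12 + 4*(-38)² + 324*(-38)) - 3134/(-2226) = (27*(-3))/(-12 + 4*1444 - 12312) - 3134*(-1/2226) = -81/(-12 + 5776 - 12312) + 1567/1113 = -81/(-6548) + 1567/1113 = -81*(-1/6548) + 1567/1113 = 81/6548 + 1567/1113 = 10350869/7287924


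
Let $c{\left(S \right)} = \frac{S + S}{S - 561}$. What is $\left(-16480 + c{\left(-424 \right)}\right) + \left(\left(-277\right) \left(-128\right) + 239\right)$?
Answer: $\frac{18927623}{985} \approx 19216.0$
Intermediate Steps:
$c{\left(S \right)} = \frac{2 S}{-561 + S}$
$\left(-16480 + c{\left(-424 \right)}\right) + \left(\left(-277\right) \left(-128\right) + 239\right) = \left(-16480 + 2 \left(-424\right) \frac{1}{-561 - 424}\right) + \left(\left(-277\right) \left(-128\right) + 239\right) = \left(-16480 + 2 \left(-424\right) \frac{1}{-985}\right) + \left(35456 + 239\right) = \left(-16480 + 2 \left(-424\right) \left(- \frac{1}{985}\right)\right) + 35695 = \left(-16480 + \frac{848}{985}\right) + 35695 = - \frac{16231952}{985} + 35695 = \frac{18927623}{985}$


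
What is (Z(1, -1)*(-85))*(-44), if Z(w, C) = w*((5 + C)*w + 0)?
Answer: 14960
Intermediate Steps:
Z(w, C) = w**2*(5 + C) (Z(w, C) = w*(w*(5 + C) + 0) = w*(w*(5 + C)) = w**2*(5 + C))
(Z(1, -1)*(-85))*(-44) = ((1**2*(5 - 1))*(-85))*(-44) = ((1*4)*(-85))*(-44) = (4*(-85))*(-44) = -340*(-44) = 14960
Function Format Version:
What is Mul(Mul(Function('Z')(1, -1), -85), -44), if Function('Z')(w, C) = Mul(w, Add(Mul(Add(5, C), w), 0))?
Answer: 14960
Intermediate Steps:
Function('Z')(w, C) = Mul(Pow(w, 2), Add(5, C)) (Function('Z')(w, C) = Mul(w, Add(Mul(w, Add(5, C)), 0)) = Mul(w, Mul(w, Add(5, C))) = Mul(Pow(w, 2), Add(5, C)))
Mul(Mul(Function('Z')(1, -1), -85), -44) = Mul(Mul(Mul(Pow(1, 2), Add(5, -1)), -85), -44) = Mul(Mul(Mul(1, 4), -85), -44) = Mul(Mul(4, -85), -44) = Mul(-340, -44) = 14960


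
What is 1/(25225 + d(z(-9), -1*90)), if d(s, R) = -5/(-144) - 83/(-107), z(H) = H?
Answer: 15408/388679287 ≈ 3.9642e-5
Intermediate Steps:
d(s, R) = 12487/15408 (d(s, R) = -5*(-1/144) - 83*(-1/107) = 5/144 + 83/107 = 12487/15408)
1/(25225 + d(z(-9), -1*90)) = 1/(25225 + 12487/15408) = 1/(388679287/15408) = 15408/388679287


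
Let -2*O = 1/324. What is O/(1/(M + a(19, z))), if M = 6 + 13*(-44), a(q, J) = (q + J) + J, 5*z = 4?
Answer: 101/120 ≈ 0.84167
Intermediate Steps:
z = ⅘ (z = (⅕)*4 = ⅘ ≈ 0.80000)
a(q, J) = q + 2*J (a(q, J) = (J + q) + J = q + 2*J)
M = -566 (M = 6 - 572 = -566)
O = -1/648 (O = -½/324 = -½*1/324 = -1/648 ≈ -0.0015432)
O/(1/(M + a(19, z))) = -(-547/648 + 1/405) = -1/(648*(1/(-566 + (19 + 8/5)))) = -1/(648*(1/(-566 + 103/5))) = -1/(648*(1/(-2727/5))) = -1/(648*(-5/2727)) = -1/648*(-2727/5) = 101/120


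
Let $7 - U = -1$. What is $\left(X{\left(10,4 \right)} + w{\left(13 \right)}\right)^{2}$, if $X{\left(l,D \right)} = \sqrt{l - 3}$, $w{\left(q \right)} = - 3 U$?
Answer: $\left(24 - \sqrt{7}\right)^{2} \approx 456.0$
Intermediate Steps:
$U = 8$ ($U = 7 - -1 = 7 + 1 = 8$)
$w{\left(q \right)} = -24$ ($w{\left(q \right)} = \left(-3\right) 8 = -24$)
$X{\left(l,D \right)} = \sqrt{-3 + l}$
$\left(X{\left(10,4 \right)} + w{\left(13 \right)}\right)^{2} = \left(\sqrt{-3 + 10} - 24\right)^{2} = \left(\sqrt{7} - 24\right)^{2} = \left(-24 + \sqrt{7}\right)^{2}$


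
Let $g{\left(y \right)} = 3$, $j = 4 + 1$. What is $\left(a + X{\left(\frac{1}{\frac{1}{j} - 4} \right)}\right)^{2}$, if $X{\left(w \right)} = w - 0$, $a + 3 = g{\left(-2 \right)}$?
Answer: $\frac{25}{361} \approx 0.069252$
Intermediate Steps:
$j = 5$
$a = 0$ ($a = -3 + 3 = 0$)
$X{\left(w \right)} = w$ ($X{\left(w \right)} = w + 0 = w$)
$\left(a + X{\left(\frac{1}{\frac{1}{j} - 4} \right)}\right)^{2} = \left(0 + \frac{1}{\frac{1}{5} - 4}\right)^{2} = \left(0 + \frac{1}{- \frac{19}{5}}\right)^{2} = \left(0 - \frac{5}{19}\right)^{2} = \left(- \frac{5}{19}\right)^{2} = \frac{25}{361}$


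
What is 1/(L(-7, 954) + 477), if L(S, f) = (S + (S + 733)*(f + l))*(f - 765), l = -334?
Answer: 1/85071834 ≈ 1.1755e-8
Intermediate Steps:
L(S, f) = (-765 + f)*(S + (-334 + f)*(733 + S)) (L(S, f) = (S + (S + 733)*(f - 334))*(f - 765) = (S + (733 + S)*(-334 + f))*(-765 + f) = (S + (-334 + f)*(733 + S))*(-765 + f) = (-765 + f)*(S + (-334 + f)*(733 + S)))
1/(L(-7, 954) + 477) = 1/((187288830 - 805567*954 + 733*954² + 254745*(-7) - 7*954² - 1098*(-7)*954) + 477) = 1/((187288830 - 768510918 + 733*910116 - 1783215 - 7*910116 + 7332444) + 477) = 1/((187288830 - 768510918 + 667115028 - 1783215 - 6370812 + 7332444) + 477) = 1/(85071357 + 477) = 1/85071834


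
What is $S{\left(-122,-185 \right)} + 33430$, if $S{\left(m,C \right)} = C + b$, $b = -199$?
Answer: $33046$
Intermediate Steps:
$S{\left(m,C \right)} = -199 + C$ ($S{\left(m,C \right)} = C - 199 = -199 + C$)
$S{\left(-122,-185 \right)} + 33430 = \left(-199 - 185\right) + 33430 = -384 + 33430 = 33046$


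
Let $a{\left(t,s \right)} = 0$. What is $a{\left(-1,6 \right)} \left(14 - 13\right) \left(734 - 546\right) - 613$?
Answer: $-613$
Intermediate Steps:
$a{\left(-1,6 \right)} \left(14 - 13\right) \left(734 - 546\right) - 613 = 0 \left(14 - 13\right) \left(734 - 546\right) - 613 = 0 \cdot 1 \left(734 - 546\right) - 613 = 0 \cdot 188 - 613 = 0 - 613 = -613$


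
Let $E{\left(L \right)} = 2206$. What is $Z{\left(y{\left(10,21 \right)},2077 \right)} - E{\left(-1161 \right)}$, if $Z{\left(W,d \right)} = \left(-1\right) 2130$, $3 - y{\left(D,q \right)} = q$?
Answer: $-4336$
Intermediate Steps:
$y{\left(D,q \right)} = 3 - q$
$Z{\left(W,d \right)} = -2130$
$Z{\left(y{\left(10,21 \right)},2077 \right)} - E{\left(-1161 \right)} = -2130 - 2206 = -4336$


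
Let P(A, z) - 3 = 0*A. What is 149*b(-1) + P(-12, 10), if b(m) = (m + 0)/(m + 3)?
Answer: -143/2 ≈ -71.500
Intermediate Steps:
P(A, z) = 3 (P(A, z) = 3 + 0*A = 3 + 0 = 3)
b(m) = m/(3 + m)
149*b(-1) + P(-12, 10) = 149*(-1/(3 - 1)) + 3 = 149*(-1/2) + 3 = -149/2 + 3 = -143/2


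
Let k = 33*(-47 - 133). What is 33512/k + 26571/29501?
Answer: -207701443/43808985 ≈ -4.7411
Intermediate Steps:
k = -5940 (k = 33*(-180) = -5940)
33512/k + 26571/29501 = 33512/(-5940) + 26571/29501 = 33512*(-1/5940) + 26571*(1/29501) = -8378/1485 + 26571/29501 = -207701443/43808985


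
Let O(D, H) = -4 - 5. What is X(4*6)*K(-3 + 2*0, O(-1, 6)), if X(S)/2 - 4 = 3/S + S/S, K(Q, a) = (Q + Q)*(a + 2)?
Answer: 861/2 ≈ 430.50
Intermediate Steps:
O(D, H) = -9
K(Q, a) = 2*Q*(2 + a) (K(Q, a) = (2*Q)*(2 + a) = 2*Q*(2 + a))
X(S) = 10 + 6/S (X(S) = 8 + 2*(3/S + S/S) = 8 + 2*(3/S + 1) = 8 + 2*(1 + 3/S) = 8 + (2 + 6/S) = 10 + 6/S)
X(4*6)*K(-3 + 2*0, O(-1, 6)) = (10 + 6/((4*6)))*(2*(-3 + 2*0)*(2 - 9)) = (10 + 6/24)*(2*(-3 + 0)*(-7)) = (10 + 6*(1/24))*(2*(-3)*(-7)) = (10 + 1/4)*42 = (41/4)*42 = 861/2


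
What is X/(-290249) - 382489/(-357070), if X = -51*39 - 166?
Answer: 111786535611/103639210430 ≈ 1.0786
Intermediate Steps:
X = -2155 (X = -1989 - 166 = -2155)
X/(-290249) - 382489/(-357070) = -2155/(-290249) - 382489/(-357070) = -2155*(-1/290249) - 382489*(-1/357070) = 2155/290249 + 382489/357070 = 111786535611/103639210430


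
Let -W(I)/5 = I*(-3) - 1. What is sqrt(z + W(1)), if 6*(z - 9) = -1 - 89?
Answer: sqrt(14) ≈ 3.7417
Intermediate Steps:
W(I) = 5 + 15*I (W(I) = -5*(I*(-3) - 1) = -5*(-3*I - 1) = -5*(-1 - 3*I) = 5 + 15*I)
z = -6 (z = 9 + (-1 - 89)/6 = 9 + (1/6)*(-90) = 9 - 15 = -6)
sqrt(z + W(1)) = sqrt(-6 + (5 + 15*1)) = sqrt(-6 + (5 + 15)) = sqrt(-6 + 20) = sqrt(14)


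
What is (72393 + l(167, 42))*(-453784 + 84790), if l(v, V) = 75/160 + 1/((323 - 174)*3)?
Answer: -63683211337291/2384 ≈ -2.6713e+10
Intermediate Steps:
l(v, V) = 6737/14304 (l(v, V) = 75*(1/160) + (⅓)/149 = 15/32 + (1/149)*(⅓) = 15/32 + 1/447 = 6737/14304)
(72393 + l(167, 42))*(-453784 + 84790) = (72393 + 6737/14304)*(-453784 + 84790) = (1035516209/14304)*(-368994) = -63683211337291/2384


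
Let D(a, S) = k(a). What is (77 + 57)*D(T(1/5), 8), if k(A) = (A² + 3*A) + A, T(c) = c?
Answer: 2814/25 ≈ 112.56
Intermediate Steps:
k(A) = A² + 4*A
D(a, S) = a*(4 + a)
(77 + 57)*D(T(1/5), 8) = (77 + 57)*((4 + 1/5)/5) = 134*((4 + ⅕)/5) = 134*((⅕)*(21/5)) = 134*(21/25) = 2814/25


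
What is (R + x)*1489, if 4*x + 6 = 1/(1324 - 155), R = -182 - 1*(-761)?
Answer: 4020882199/4676 ≈ 8.5990e+5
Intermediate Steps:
R = 579 (R = -182 + 761 = 579)
x = -7013/4676 (x = -3/2 + 1/(4*(1324 - 155)) = -3/2 + (¼)/1169 = -3/2 + (¼)*(1/1169) = -3/2 + 1/4676 = -7013/4676 ≈ -1.4998)
(R + x)*1489 = (579 - 7013/4676)*1489 = (2700391/4676)*1489 = 4020882199/4676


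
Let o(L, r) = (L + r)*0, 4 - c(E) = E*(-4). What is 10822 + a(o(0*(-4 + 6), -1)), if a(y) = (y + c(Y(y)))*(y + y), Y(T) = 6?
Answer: 10822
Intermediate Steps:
c(E) = 4 + 4*E (c(E) = 4 - E*(-4) = 4 - (-4)*E = 4 + 4*E)
o(L, r) = 0
a(y) = 2*y*(28 + y) (a(y) = (y + (4 + 4*6))*(y + y) = (y + (4 + 24))*(2*y) = (y + 28)*(2*y) = (28 + y)*(2*y) = 2*y*(28 + y))
10822 + a(o(0*(-4 + 6), -1)) = 10822 + 2*0*(28 + 0) = 10822 + 2*0*28 = 10822 + 0 = 10822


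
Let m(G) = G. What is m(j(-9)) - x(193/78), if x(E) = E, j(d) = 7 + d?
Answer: -349/78 ≈ -4.4744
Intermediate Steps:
m(j(-9)) - x(193/78) = (7 - 9) - 193/78 = -2 - 193/78 = -349/78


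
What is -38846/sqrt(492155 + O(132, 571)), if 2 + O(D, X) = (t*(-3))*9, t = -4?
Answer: -38846*sqrt(492261)/492261 ≈ -55.367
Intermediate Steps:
O(D, X) = 106 (O(D, X) = -2 - 4*(-3)*9 = -2 + 12*9 = -2 + 108 = 106)
-38846/sqrt(492155 + O(132, 571)) = -38846/sqrt(492155 + 106) = -38846*sqrt(492261)/492261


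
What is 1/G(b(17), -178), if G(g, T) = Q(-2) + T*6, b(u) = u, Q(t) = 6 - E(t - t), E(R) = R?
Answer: -1/1062 ≈ -0.00094162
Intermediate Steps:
Q(t) = 6 (Q(t) = 6 - (t - t) = 6 - 1*0 = 6 + 0 = 6)
G(g, T) = 6 + 6*T (G(g, T) = 6 + T*6 = 6 + 6*T)
1/G(b(17), -178) = 1/(6 + 6*(-178)) = 1/(6 - 1068) = 1/(-1062) = -1/1062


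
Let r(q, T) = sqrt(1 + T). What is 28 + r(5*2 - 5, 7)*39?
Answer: 28 + 78*sqrt(2) ≈ 138.31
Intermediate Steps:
28 + r(5*2 - 5, 7)*39 = 28 + sqrt(1 + 7)*39 = 28 + sqrt(8)*39 = 28 + (2*sqrt(2))*39 = 28 + 78*sqrt(2)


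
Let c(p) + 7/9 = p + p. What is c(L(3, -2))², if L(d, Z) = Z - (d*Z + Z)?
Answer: 10201/81 ≈ 125.94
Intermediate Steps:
L(d, Z) = -Z*d (L(d, Z) = Z - (Z*d + Z) = Z - (Z + Z*d) = Z + (-Z - Z*d) = -Z*d)
c(p) = -7/9 + 2*p (c(p) = -7/9 + (p + p) = -7/9 + 2*p)
c(L(3, -2))² = (-7/9 + 2*(-1*(-2)*3))² = (-7/9 + 2*6)² = (-7/9 + 12)² = (101/9)² = 10201/81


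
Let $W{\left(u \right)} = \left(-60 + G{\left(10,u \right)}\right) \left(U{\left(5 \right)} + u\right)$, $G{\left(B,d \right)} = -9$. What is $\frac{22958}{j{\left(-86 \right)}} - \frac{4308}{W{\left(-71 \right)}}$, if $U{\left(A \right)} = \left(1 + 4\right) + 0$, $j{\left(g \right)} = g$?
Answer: $- \frac{8743435}{32637} \approx -267.9$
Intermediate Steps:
$U{\left(A \right)} = 5$ ($U{\left(A \right)} = 5 + 0 = 5$)
$W{\left(u \right)} = -345 - 69 u$ ($W{\left(u \right)} = \left(-60 - 9\right) \left(5 + u\right) = - 69 \left(5 + u\right) = -345 - 69 u$)
$\frac{22958}{j{\left(-86 \right)}} - \frac{4308}{W{\left(-71 \right)}} = \frac{22958}{-86} - \frac{4308}{-345 - -4899} = 22958 \left(- \frac{1}{86}\right) - \frac{4308}{-345 + 4899} = - \frac{11479}{43} - \frac{4308}{4554} = - \frac{11479}{43} - \frac{718}{759} = - \frac{8743435}{32637}$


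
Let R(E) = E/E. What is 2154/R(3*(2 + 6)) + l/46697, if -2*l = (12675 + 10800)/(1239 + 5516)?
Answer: 271781578581/126175294 ≈ 2154.0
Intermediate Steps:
l = -4695/2702 (l = -(12675 + 10800)/(2*(1239 + 5516)) = -23475/(2*6755) = -½*4695/1351 = -4695/2702 ≈ -1.7376)
R(E) = 1
2154/R(3*(2 + 6)) + l/46697 = 2154/1 - 4695/2702/46697 = 2154*1 - 4695/2702*1/46697 = 2154 - 4695/126175294 = 271781578581/126175294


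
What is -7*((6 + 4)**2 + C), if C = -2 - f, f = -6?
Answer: -728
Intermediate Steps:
C = 4 (C = -2 - 1*(-6) = -2 + 6 = 4)
-7*((6 + 4)**2 + C) = -7*((6 + 4)**2 + 4) = -7*(10**2 + 4) = -7*(100 + 4) = -7*104 = -728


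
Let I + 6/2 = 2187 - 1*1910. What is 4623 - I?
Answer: 4349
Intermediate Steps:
I = 274 (I = -3 + (2187 - 1*1910) = -3 + (2187 - 1910) = -3 + 277 = 274)
4623 - I = 4623 - 1*274 = 4623 - 274 = 4349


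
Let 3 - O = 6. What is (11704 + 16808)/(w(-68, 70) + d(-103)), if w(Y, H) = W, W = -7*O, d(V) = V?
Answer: -14256/41 ≈ -347.71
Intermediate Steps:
O = -3 (O = 3 - 1*6 = 3 - 6 = -3)
W = 21 (W = -7*(-3) = 21)
w(Y, H) = 21
(11704 + 16808)/(w(-68, 70) + d(-103)) = (11704 + 16808)/(21 - 103) = 28512/(-82) = 28512*(-1/82) = -14256/41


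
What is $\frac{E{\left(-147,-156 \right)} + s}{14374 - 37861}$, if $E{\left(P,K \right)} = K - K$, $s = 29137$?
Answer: $- \frac{29137}{23487} \approx -1.2406$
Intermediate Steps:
$E{\left(P,K \right)} = 0$
$\frac{E{\left(-147,-156 \right)} + s}{14374 - 37861} = \frac{0 + 29137}{14374 - 37861} = \frac{29137}{-23487} = 29137 \left(- \frac{1}{23487}\right) = - \frac{29137}{23487}$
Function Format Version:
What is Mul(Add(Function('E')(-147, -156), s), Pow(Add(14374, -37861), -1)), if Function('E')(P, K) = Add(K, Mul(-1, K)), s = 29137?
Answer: Rational(-29137, 23487) ≈ -1.2406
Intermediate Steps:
Function('E')(P, K) = 0
Mul(Add(Function('E')(-147, -156), s), Pow(Add(14374, -37861), -1)) = Mul(Add(0, 29137), Pow(Add(14374, -37861), -1)) = Mul(29137, Pow(-23487, -1)) = Mul(29137, Rational(-1, 23487)) = Rational(-29137, 23487)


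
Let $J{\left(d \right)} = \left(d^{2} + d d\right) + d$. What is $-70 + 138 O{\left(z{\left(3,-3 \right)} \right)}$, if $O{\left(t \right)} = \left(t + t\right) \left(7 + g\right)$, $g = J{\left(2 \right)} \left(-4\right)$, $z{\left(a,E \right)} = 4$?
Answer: $-36502$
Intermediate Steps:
$J{\left(d \right)} = d + 2 d^{2}$ ($J{\left(d \right)} = \left(d^{2} + d^{2}\right) + d = 2 d^{2} + d = d + 2 d^{2}$)
$g = -40$ ($g = 2 \left(1 + 2 \cdot 2\right) \left(-4\right) = 2 \left(1 + 4\right) \left(-4\right) = 2 \cdot 5 \left(-4\right) = 10 \left(-4\right) = -40$)
$O{\left(t \right)} = - 66 t$ ($O{\left(t \right)} = \left(t + t\right) \left(7 - 40\right) = 2 t \left(-33\right) = - 66 t$)
$-70 + 138 O{\left(z{\left(3,-3 \right)} \right)} = -70 + 138 \left(\left(-66\right) 4\right) = -70 + 138 \left(-264\right) = -70 - 36432 = -36502$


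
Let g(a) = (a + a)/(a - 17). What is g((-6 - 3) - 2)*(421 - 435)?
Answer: -11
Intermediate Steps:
g(a) = 2*a/(-17 + a) (g(a) = (2*a)/(-17 + a) = 2*a/(-17 + a))
g((-6 - 3) - 2)*(421 - 435) = (2*((-6 - 3) - 2)/(-17 + ((-6 - 3) - 2)))*(421 - 435) = (2*(-9 - 2)/(-17 + (-9 - 2)))*(-14) = (2*(-11)/(-17 - 11))*(-14) = (2*(-11)/(-28))*(-14) = (2*(-11)*(-1/28))*(-14) = (11/14)*(-14) = -11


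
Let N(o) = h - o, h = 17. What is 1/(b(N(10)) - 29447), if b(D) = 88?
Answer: -1/29359 ≈ -3.4061e-5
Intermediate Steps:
N(o) = 17 - o
1/(b(N(10)) - 29447) = 1/(88 - 29447) = 1/(-29359) = -1/29359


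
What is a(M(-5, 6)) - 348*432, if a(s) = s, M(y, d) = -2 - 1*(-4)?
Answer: -150334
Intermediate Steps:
M(y, d) = 2 (M(y, d) = -2 + 4 = 2)
a(M(-5, 6)) - 348*432 = 2 - 348*432 = 2 - 150336 = -150334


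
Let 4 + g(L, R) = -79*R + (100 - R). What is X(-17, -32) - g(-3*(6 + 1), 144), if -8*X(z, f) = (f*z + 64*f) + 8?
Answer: 11611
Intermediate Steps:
g(L, R) = 96 - 80*R (g(L, R) = -4 + (-79*R + (100 - R)) = -4 + (100 - 80*R) = 96 - 80*R)
X(z, f) = -1 - 8*f - f*z/8 (X(z, f) = -((f*z + 64*f) + 8)/8 = -((64*f + f*z) + 8)/8 = -(8 + 64*f + f*z)/8 = -1 - 8*f - f*z/8)
X(-17, -32) - g(-3*(6 + 1), 144) = (-1 - 8*(-32) - ⅛*(-32)*(-17)) - (96 - 80*144) = (-1 + 256 - 68) - (96 - 11520) = 187 - 1*(-11424) = 187 + 11424 = 11611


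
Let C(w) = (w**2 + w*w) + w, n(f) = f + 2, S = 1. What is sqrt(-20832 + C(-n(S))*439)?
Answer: 3*I*sqrt(1583) ≈ 119.36*I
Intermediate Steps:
n(f) = 2 + f
C(w) = w + 2*w**2 (C(w) = (w**2 + w**2) + w = 2*w**2 + w = w + 2*w**2)
sqrt(-20832 + C(-n(S))*439) = sqrt(-20832 + ((-(2 + 1))*(1 + 2*(-(2 + 1))))*439) = sqrt(-20832 + ((-1*3)*(1 + 2*(-1*3)))*439) = sqrt(-20832 - 3*(1 + 2*(-3))*439) = sqrt(-20832 - 3*(1 - 6)*439) = sqrt(-20832 - 3*(-5)*439) = sqrt(-20832 + 15*439) = sqrt(-20832 + 6585) = sqrt(-14247) = 3*I*sqrt(1583)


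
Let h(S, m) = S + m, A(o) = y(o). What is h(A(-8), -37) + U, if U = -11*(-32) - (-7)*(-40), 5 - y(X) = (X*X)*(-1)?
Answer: 104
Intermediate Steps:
y(X) = 5 + X**2 (y(X) = 5 - X*X*(-1) = 5 - X**2*(-1) = 5 - (-1)*X**2 = 5 + X**2)
A(o) = 5 + o**2
U = 72 (U = 352 - 1*280 = 352 - 280 = 72)
h(A(-8), -37) + U = ((5 + (-8)**2) - 37) + 72 = ((5 + 64) - 37) + 72 = (69 - 37) + 72 = 32 + 72 = 104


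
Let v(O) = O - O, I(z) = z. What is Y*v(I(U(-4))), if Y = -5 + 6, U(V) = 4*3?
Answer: 0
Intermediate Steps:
U(V) = 12
v(O) = 0
Y = 1
Y*v(I(U(-4))) = 1*0 = 0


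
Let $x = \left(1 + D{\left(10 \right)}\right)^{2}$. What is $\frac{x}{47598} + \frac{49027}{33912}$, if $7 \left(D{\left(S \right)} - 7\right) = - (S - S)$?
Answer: $\frac{389292919}{269023896} \approx 1.4471$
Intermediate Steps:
$D{\left(S \right)} = 7$ ($D{\left(S \right)} = 7 + \frac{\left(-1\right) \left(S - S\right)}{7} = 7 + \frac{\left(-1\right) 0}{7} = 7 + \frac{1}{7} \cdot 0 = 7 + 0 = 7$)
$x = 64$ ($x = \left(1 + 7\right)^{2} = 8^{2} = 64$)
$\frac{x}{47598} + \frac{49027}{33912} = \frac{64}{47598} + \frac{49027}{33912} = 64 \cdot \frac{1}{47598} + 49027 \cdot \frac{1}{33912} = \frac{32}{23799} + \frac{49027}{33912} = \frac{389292919}{269023896}$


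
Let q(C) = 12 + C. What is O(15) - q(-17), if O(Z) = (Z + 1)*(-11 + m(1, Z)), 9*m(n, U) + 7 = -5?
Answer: -577/3 ≈ -192.33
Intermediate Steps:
m(n, U) = -4/3 (m(n, U) = -7/9 + (⅑)*(-5) = -7/9 - 5/9 = -4/3)
O(Z) = -37/3 - 37*Z/3 (O(Z) = (Z + 1)*(-11 - 4/3) = (1 + Z)*(-37/3) = -37/3 - 37*Z/3)
O(15) - q(-17) = (-37/3 - 37/3*15) - (12 - 17) = (-37/3 - 185) - 1*(-5) = -592/3 + 5 = -577/3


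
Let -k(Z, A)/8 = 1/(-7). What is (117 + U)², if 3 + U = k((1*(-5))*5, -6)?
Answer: 649636/49 ≈ 13258.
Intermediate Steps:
k(Z, A) = 8/7 (k(Z, A) = -8/(-7) = -8*(-⅐) = 8/7)
U = -13/7 (U = -3 + 8/7 = -13/7 ≈ -1.8571)
(117 + U)² = (117 - 13/7)² = (806/7)² = 649636/49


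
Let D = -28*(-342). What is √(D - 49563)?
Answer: 3*I*√4443 ≈ 199.97*I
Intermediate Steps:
D = 9576
√(D - 49563) = √(9576 - 49563) = √(-39987) = 3*I*√4443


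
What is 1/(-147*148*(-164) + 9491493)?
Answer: 1/13059477 ≈ 7.6573e-8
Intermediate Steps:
1/(-147*148*(-164) + 9491493) = 1/(-21756*(-164) + 9491493) = 1/(3567984 + 9491493) = 1/13059477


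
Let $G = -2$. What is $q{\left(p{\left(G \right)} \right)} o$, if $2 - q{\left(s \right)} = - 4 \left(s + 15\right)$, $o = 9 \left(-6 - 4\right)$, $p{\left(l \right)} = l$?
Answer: $-4860$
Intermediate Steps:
$o = -90$ ($o = 9 \left(-10\right) = -90$)
$q{\left(s \right)} = 62 + 4 s$ ($q{\left(s \right)} = 2 - - 4 \left(s + 15\right) = 2 - - 4 \left(15 + s\right) = 2 - \left(-60 - 4 s\right) = 2 + \left(60 + 4 s\right) = 62 + 4 s$)
$q{\left(p{\left(G \right)} \right)} o = \left(62 + 4 \left(-2\right)\right) \left(-90\right) = \left(62 - 8\right) \left(-90\right) = 54 \left(-90\right) = -4860$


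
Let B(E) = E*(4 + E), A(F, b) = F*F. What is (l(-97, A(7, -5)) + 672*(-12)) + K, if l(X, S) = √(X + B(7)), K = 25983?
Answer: 17919 + 2*I*√5 ≈ 17919.0 + 4.4721*I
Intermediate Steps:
A(F, b) = F²
l(X, S) = √(77 + X) (l(X, S) = √(X + 7*(4 + 7)) = √(X + 7*11) = √(X + 77) = √(77 + X))
(l(-97, A(7, -5)) + 672*(-12)) + K = (√(77 - 97) + 672*(-12)) + 25983 = (√(-20) - 8064) + 25983 = (2*I*√5 - 8064) + 25983 = (-8064 + 2*I*√5) + 25983 = 17919 + 2*I*√5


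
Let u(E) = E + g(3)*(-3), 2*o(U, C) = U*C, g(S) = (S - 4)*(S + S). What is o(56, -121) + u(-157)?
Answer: -3527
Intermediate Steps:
g(S) = 2*S*(-4 + S) (g(S) = (-4 + S)*(2*S) = 2*S*(-4 + S))
o(U, C) = C*U/2 (o(U, C) = (U*C)/2 = (C*U)/2 = C*U/2)
u(E) = 18 + E (u(E) = E + (2*3*(-4 + 3))*(-3) = E + (2*3*(-1))*(-3) = E - 6*(-3) = E + 18 = 18 + E)
o(56, -121) + u(-157) = (½)*(-121)*56 + (18 - 157) = -3388 - 139 = -3527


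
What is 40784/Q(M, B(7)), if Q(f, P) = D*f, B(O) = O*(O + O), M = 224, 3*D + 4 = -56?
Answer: -2549/280 ≈ -9.1036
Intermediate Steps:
D = -20 (D = -4/3 + (⅓)*(-56) = -4/3 - 56/3 = -20)
B(O) = 2*O² (B(O) = O*(2*O) = 2*O²)
Q(f, P) = -20*f
40784/Q(M, B(7)) = 40784/((-20*224)) = 40784/(-4480) = 40784*(-1/4480) = -2549/280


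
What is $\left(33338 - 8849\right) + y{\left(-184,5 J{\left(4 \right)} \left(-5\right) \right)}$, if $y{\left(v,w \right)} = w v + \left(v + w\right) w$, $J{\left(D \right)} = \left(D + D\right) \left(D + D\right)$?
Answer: $3173289$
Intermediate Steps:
$J{\left(D \right)} = 4 D^{2}$ ($J{\left(D \right)} = 2 D 2 D = 4 D^{2}$)
$y{\left(v,w \right)} = v w + w \left(v + w\right)$
$\left(33338 - 8849\right) + y{\left(-184,5 J{\left(4 \right)} \left(-5\right) \right)} = \left(33338 - 8849\right) + 5 \cdot 4 \cdot 4^{2} \left(-5\right) \left(5 \cdot 4 \cdot 4^{2} \left(-5\right) + 2 \left(-184\right)\right) = 24489 + 5 \cdot 4 \cdot 16 \left(-5\right) \left(5 \cdot 4 \cdot 16 \left(-5\right) - 368\right) = 24489 + 5 \cdot 64 \left(-5\right) \left(5 \cdot 64 \left(-5\right) - 368\right) = 24489 + 320 \left(-5\right) \left(320 \left(-5\right) - 368\right) = 24489 - 1600 \left(-1600 - 368\right) = 24489 - -3148800 = 24489 + 3148800 = 3173289$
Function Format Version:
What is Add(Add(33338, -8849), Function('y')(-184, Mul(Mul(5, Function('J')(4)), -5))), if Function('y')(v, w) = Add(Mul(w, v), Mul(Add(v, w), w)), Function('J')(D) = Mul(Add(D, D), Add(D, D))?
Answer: 3173289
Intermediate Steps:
Function('J')(D) = Mul(4, Pow(D, 2)) (Function('J')(D) = Mul(Mul(2, D), Mul(2, D)) = Mul(4, Pow(D, 2)))
Function('y')(v, w) = Add(Mul(v, w), Mul(w, Add(v, w)))
Add(Add(33338, -8849), Function('y')(-184, Mul(Mul(5, Function('J')(4)), -5))) = Add(Add(33338, -8849), Mul(Mul(Mul(5, Mul(4, Pow(4, 2))), -5), Add(Mul(Mul(5, Mul(4, Pow(4, 2))), -5), Mul(2, -184)))) = Add(24489, Mul(Mul(Mul(5, Mul(4, 16)), -5), Add(Mul(Mul(5, Mul(4, 16)), -5), -368))) = Add(24489, Mul(Mul(Mul(5, 64), -5), Add(Mul(Mul(5, 64), -5), -368))) = Add(24489, Mul(Mul(320, -5), Add(Mul(320, -5), -368))) = Add(24489, Mul(-1600, Add(-1600, -368))) = Add(24489, Mul(-1600, -1968)) = Add(24489, 3148800) = 3173289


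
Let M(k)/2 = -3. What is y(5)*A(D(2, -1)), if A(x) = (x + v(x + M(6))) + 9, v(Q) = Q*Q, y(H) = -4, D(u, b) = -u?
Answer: -284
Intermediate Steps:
M(k) = -6 (M(k) = 2*(-3) = -6)
v(Q) = Q²
A(x) = 9 + x + (-6 + x)² (A(x) = (x + (x - 6)²) + 9 = (x + (-6 + x)²) + 9 = 9 + x + (-6 + x)²)
y(5)*A(D(2, -1)) = -4*(9 - 1*2 + (-6 - 1*2)²) = -4*(9 - 2 + (-6 - 2)²) = -4*(9 - 2 + (-8)²) = -4*(9 - 2 + 64) = -4*71 = -284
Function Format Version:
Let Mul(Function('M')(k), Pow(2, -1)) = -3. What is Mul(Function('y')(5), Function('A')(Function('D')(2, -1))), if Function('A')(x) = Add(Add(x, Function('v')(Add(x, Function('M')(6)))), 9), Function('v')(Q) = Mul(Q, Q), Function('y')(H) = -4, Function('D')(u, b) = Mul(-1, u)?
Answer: -284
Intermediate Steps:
Function('M')(k) = -6 (Function('M')(k) = Mul(2, -3) = -6)
Function('v')(Q) = Pow(Q, 2)
Function('A')(x) = Add(9, x, Pow(Add(-6, x), 2)) (Function('A')(x) = Add(Add(x, Pow(Add(x, -6), 2)), 9) = Add(Add(x, Pow(Add(-6, x), 2)), 9) = Add(9, x, Pow(Add(-6, x), 2)))
Mul(Function('y')(5), Function('A')(Function('D')(2, -1))) = Mul(-4, Add(9, Mul(-1, 2), Pow(Add(-6, Mul(-1, 2)), 2))) = Mul(-4, Add(9, -2, Pow(Add(-6, -2), 2))) = Mul(-4, Add(9, -2, Pow(-8, 2))) = Mul(-4, Add(9, -2, 64)) = Mul(-4, 71) = -284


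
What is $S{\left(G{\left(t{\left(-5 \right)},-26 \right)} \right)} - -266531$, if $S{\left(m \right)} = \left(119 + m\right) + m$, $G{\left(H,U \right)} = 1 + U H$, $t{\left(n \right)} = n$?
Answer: $266912$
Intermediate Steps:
$G{\left(H,U \right)} = 1 + H U$
$S{\left(m \right)} = 119 + 2 m$
$S{\left(G{\left(t{\left(-5 \right)},-26 \right)} \right)} - -266531 = \left(119 + 2 \left(1 - -130\right)\right) - -266531 = \left(119 + 2 \left(1 + 130\right)\right) + 266531 = \left(119 + 2 \cdot 131\right) + 266531 = \left(119 + 262\right) + 266531 = 381 + 266531 = 266912$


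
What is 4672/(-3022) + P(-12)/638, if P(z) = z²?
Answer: -636392/482009 ≈ -1.3203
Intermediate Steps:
4672/(-3022) + P(-12)/638 = 4672/(-3022) + (-12)²/638 = 4672*(-1/3022) + 144*(1/638) = -2336/1511 + 72/319 = -636392/482009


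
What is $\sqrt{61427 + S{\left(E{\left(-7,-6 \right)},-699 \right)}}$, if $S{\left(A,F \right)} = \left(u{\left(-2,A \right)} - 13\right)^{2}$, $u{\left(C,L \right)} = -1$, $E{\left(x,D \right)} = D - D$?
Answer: $3 \sqrt{6847} \approx 248.24$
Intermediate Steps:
$E{\left(x,D \right)} = 0$
$S{\left(A,F \right)} = 196$ ($S{\left(A,F \right)} = \left(-1 - 13\right)^{2} = \left(-14\right)^{2} = 196$)
$\sqrt{61427 + S{\left(E{\left(-7,-6 \right)},-699 \right)}} = \sqrt{61427 + 196} = \sqrt{61623} = 3 \sqrt{6847}$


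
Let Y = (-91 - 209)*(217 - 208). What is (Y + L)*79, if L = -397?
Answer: -244663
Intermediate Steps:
Y = -2700 (Y = -300*9 = -2700)
(Y + L)*79 = (-2700 - 397)*79 = -3097*79 = -244663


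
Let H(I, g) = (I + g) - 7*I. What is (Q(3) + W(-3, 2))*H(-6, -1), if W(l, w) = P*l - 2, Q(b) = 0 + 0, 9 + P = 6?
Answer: 245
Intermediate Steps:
P = -3 (P = -9 + 6 = -3)
Q(b) = 0
H(I, g) = g - 6*I
W(l, w) = -2 - 3*l (W(l, w) = -3*l - 2 = -2 - 3*l)
(Q(3) + W(-3, 2))*H(-6, -1) = (0 + (-2 - 3*(-3)))*(-1 - 6*(-6)) = (0 + (-2 + 9))*(-1 + 36) = (0 + 7)*35 = 7*35 = 245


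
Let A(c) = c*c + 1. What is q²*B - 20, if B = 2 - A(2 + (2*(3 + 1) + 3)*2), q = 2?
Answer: -2320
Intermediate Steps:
A(c) = 1 + c² (A(c) = c² + 1 = 1 + c²)
B = -575 (B = 2 - (1 + (2 + (2*(3 + 1) + 3)*2)²) = 2 - (1 + (2 + (2*4 + 3)*2)²) = 2 - (1 + (2 + (8 + 3)*2)²) = 2 - (1 + (2 + 11*2)²) = 2 - (1 + (2 + 22)²) = 2 - (1 + 24²) = 2 - (1 + 576) = 2 - 1*577 = 2 - 577 = -575)
q²*B - 20 = 2²*(-575) - 20 = 4*(-575) - 20 = -2300 - 20 = -2320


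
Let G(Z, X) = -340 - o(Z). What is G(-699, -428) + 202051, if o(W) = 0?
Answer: 201711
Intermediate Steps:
G(Z, X) = -340 (G(Z, X) = -340 - 1*0 = -340 + 0 = -340)
G(-699, -428) + 202051 = -340 + 202051 = 201711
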